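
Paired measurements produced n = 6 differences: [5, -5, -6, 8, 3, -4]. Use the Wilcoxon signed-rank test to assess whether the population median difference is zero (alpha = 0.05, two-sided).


Step 1: Drop any zero differences (none here) and take |d_i|.
|d| = [5, 5, 6, 8, 3, 4]
Step 2: Midrank |d_i| (ties get averaged ranks).
ranks: |5|->3.5, |5|->3.5, |6|->5, |8|->6, |3|->1, |4|->2
Step 3: Attach original signs; sum ranks with positive sign and with negative sign.
W+ = 3.5 + 6 + 1 = 10.5
W- = 3.5 + 5 + 2 = 10.5
(Check: W+ + W- = 21 should equal n(n+1)/2 = 21.)
Step 4: Test statistic W = min(W+, W-) = 10.5.
Step 5: Ties in |d|, so use the tie-corrected normal approximation.
        E[W] = n(n+1)/4 = 6*7/4 = 10.5.
        Tie groups: |d|=5 (t=2); sum(t^3 - t) = 6.
        Var[W] = n(n+1)(2n+1)/24 - sum(t^3-t)/48 = 546/24 - 6/48 = 22.625.
        z = (W - E[W]) / sqrt(Var[W]) = (10.5 - 10.5) / 4.7566 = 0.0000.
        Two-sided p = 2*Phi(z) = 1.000000.
Step 6: alpha = 0.05. fail to reject H0.

W+ = 10.5, W- = 10.5, W = min = 10.5, p = 1.000000, fail to reject H0.


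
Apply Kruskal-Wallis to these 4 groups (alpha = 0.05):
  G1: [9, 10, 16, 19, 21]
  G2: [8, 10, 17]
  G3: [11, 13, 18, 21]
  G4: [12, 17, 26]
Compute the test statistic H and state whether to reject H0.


Step 1: Combine all N = 15 observations and assign midranks.
sorted (value, group, rank): (8,G2,1), (9,G1,2), (10,G1,3.5), (10,G2,3.5), (11,G3,5), (12,G4,6), (13,G3,7), (16,G1,8), (17,G2,9.5), (17,G4,9.5), (18,G3,11), (19,G1,12), (21,G1,13.5), (21,G3,13.5), (26,G4,15)
Step 2: Sum ranks within each group.
R_1 = 39 (n_1 = 5)
R_2 = 14 (n_2 = 3)
R_3 = 36.5 (n_3 = 4)
R_4 = 30.5 (n_4 = 3)
Step 3: H = 12/(N(N+1)) * sum(R_i^2/n_i) - 3(N+1)
     = 12/(15*16) * (39^2/5 + 14^2/3 + 36.5^2/4 + 30.5^2/3) - 3*16
     = 0.050000 * 1012.68 - 48
     = 2.633958.
Step 4: Ties present; correction factor C = 1 - 18/(15^3 - 15) = 0.994643. Corrected H = 2.633958 / 0.994643 = 2.648145.
Step 5: Under H0, H ~ chi^2(3); p-value = 0.449112.
Step 6: alpha = 0.05. fail to reject H0.

H = 2.6481, df = 3, p = 0.449112, fail to reject H0.


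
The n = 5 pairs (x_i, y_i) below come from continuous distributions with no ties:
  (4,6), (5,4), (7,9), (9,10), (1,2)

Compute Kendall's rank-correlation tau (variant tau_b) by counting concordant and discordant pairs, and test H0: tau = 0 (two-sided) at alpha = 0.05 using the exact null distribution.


Step 1: Enumerate the 10 unordered pairs (i,j) with i<j and classify each by sign(x_j-x_i) * sign(y_j-y_i).
  (1,2):dx=+1,dy=-2->D; (1,3):dx=+3,dy=+3->C; (1,4):dx=+5,dy=+4->C; (1,5):dx=-3,dy=-4->C
  (2,3):dx=+2,dy=+5->C; (2,4):dx=+4,dy=+6->C; (2,5):dx=-4,dy=-2->C; (3,4):dx=+2,dy=+1->C
  (3,5):dx=-6,dy=-7->C; (4,5):dx=-8,dy=-8->C
Step 2: C = 9, D = 1, total pairs = 10.
Step 3: tau = (C - D)/(n(n-1)/2) = (9 - 1)/10 = 0.800000.
Step 4: Exact two-sided p-value (enumerate n! = 120 permutations of y under H0): p = 0.083333.
Step 5: alpha = 0.05. fail to reject H0.

tau_b = 0.8000 (C=9, D=1), p = 0.083333, fail to reject H0.


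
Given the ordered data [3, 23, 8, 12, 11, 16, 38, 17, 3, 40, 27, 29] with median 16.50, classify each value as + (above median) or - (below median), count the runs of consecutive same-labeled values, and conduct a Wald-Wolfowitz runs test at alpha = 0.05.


Step 1: Compute median = 16.50; label A = above, B = below.
Labels in order: BABBBBAABAAA  (n_A = 6, n_B = 6)
Step 2: Count runs R = 6.
Step 3: Under H0 (random ordering), E[R] = 2*n_A*n_B/(n_A+n_B) + 1 = 2*6*6/12 + 1 = 7.0000.
        Var[R] = 2*n_A*n_B*(2*n_A*n_B - n_A - n_B) / ((n_A+n_B)^2 * (n_A+n_B-1)) = 4320/1584 = 2.7273.
        SD[R] = 1.6514.
Step 4: Continuity-corrected z = (R + 0.5 - E[R]) / SD[R] = (6 + 0.5 - 7.0000) / 1.6514 = -0.3028.
Step 5: Two-sided p-value via normal approximation = 2*(1 - Phi(|z|)) = 0.762069.
Step 6: alpha = 0.05. fail to reject H0.

R = 6, z = -0.3028, p = 0.762069, fail to reject H0.


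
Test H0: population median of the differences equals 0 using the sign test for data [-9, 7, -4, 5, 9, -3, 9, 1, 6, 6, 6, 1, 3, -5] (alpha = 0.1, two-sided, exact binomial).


Step 1: Discard zero differences. Original n = 14; n_eff = number of nonzero differences = 14.
Nonzero differences (with sign): -9, +7, -4, +5, +9, -3, +9, +1, +6, +6, +6, +1, +3, -5
Step 2: Count signs: positive = 10, negative = 4.
Step 3: Under H0: P(positive) = 0.5, so the number of positives S ~ Bin(14, 0.5).
Step 4: Two-sided exact p-value = sum of Bin(14,0.5) probabilities at or below the observed probability = 0.179565.
Step 5: alpha = 0.1. fail to reject H0.

n_eff = 14, pos = 10, neg = 4, p = 0.179565, fail to reject H0.


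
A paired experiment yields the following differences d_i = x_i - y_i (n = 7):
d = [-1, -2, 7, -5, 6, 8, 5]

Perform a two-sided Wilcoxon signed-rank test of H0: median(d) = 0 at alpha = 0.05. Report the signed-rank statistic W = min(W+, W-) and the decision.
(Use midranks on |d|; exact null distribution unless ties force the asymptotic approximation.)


Step 1: Drop any zero differences (none here) and take |d_i|.
|d| = [1, 2, 7, 5, 6, 8, 5]
Step 2: Midrank |d_i| (ties get averaged ranks).
ranks: |1|->1, |2|->2, |7|->6, |5|->3.5, |6|->5, |8|->7, |5|->3.5
Step 3: Attach original signs; sum ranks with positive sign and with negative sign.
W+ = 6 + 5 + 7 + 3.5 = 21.5
W- = 1 + 2 + 3.5 = 6.5
(Check: W+ + W- = 28 should equal n(n+1)/2 = 28.)
Step 4: Test statistic W = min(W+, W-) = 6.5.
Step 5: Ties in |d|, so use the tie-corrected normal approximation.
        E[W] = n(n+1)/4 = 7*8/4 = 14.
        Tie groups: |d|=5 (t=2); sum(t^3 - t) = 6.
        Var[W] = n(n+1)(2n+1)/24 - sum(t^3-t)/48 = 840/24 - 6/48 = 34.875.
        z = (W - E[W]) / sqrt(Var[W]) = (6.5 - 14) / 5.9055 = -1.2700.
        Two-sided p = 2*Phi(z) = 0.204084.
Step 6: alpha = 0.05. fail to reject H0.

W+ = 21.5, W- = 6.5, W = min = 6.5, p = 0.204084, fail to reject H0.


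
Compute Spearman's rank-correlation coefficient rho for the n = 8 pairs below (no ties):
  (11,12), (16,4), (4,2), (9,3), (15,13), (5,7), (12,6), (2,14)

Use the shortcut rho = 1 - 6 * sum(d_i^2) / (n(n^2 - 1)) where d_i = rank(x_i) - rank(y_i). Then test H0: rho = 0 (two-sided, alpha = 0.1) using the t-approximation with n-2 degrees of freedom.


Step 1: Rank x and y separately (midranks; no ties here).
rank(x): 11->5, 16->8, 4->2, 9->4, 15->7, 5->3, 12->6, 2->1
rank(y): 12->6, 4->3, 2->1, 3->2, 13->7, 7->5, 6->4, 14->8
Step 2: d_i = R_x(i) - R_y(i); compute d_i^2.
  (5-6)^2=1, (8-3)^2=25, (2-1)^2=1, (4-2)^2=4, (7-7)^2=0, (3-5)^2=4, (6-4)^2=4, (1-8)^2=49
sum(d^2) = 88.
Step 3: rho = 1 - 6*88 / (8*(8^2 - 1)) = 1 - 528/504 = -0.047619.
Step 4: Under H0, t = rho * sqrt((n-2)/(1-rho^2)) = -0.1168 ~ t(6).
Step 5: Two-sided p-value from the t-distribution with 6 df = 0.910849.
Step 6: alpha = 0.1. fail to reject H0.

rho = -0.0476, p = 0.910849, fail to reject H0 at alpha = 0.1.


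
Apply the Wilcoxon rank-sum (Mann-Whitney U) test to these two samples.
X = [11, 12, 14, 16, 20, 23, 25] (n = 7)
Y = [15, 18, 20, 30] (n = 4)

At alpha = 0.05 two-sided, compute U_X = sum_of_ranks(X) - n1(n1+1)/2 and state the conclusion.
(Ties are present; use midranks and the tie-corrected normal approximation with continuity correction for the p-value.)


Step 1: Combine and sort all 11 observations; assign midranks.
sorted (value, group): (11,X), (12,X), (14,X), (15,Y), (16,X), (18,Y), (20,X), (20,Y), (23,X), (25,X), (30,Y)
ranks: 11->1, 12->2, 14->3, 15->4, 16->5, 18->6, 20->7.5, 20->7.5, 23->9, 25->10, 30->11
Step 2: Rank sum for X: R1 = 1 + 2 + 3 + 5 + 7.5 + 9 + 10 = 37.5.
Step 3: U_X = R1 - n1(n1+1)/2 = 37.5 - 7*8/2 = 37.5 - 28 = 9.5.
       U_Y = n1*n2 - U_X = 28 - 9.5 = 18.5.
Step 4: Ties are present, so use the tie-corrected normal approximation (with continuity correction) for the p-value.
Step 5: p-value = 0.448659; compare to alpha = 0.05. fail to reject H0.

U_X = 9.5, p = 0.448659, fail to reject H0 at alpha = 0.05.


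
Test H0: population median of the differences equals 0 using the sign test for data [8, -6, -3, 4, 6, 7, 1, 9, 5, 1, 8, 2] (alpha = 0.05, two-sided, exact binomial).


Step 1: Discard zero differences. Original n = 12; n_eff = number of nonzero differences = 12.
Nonzero differences (with sign): +8, -6, -3, +4, +6, +7, +1, +9, +5, +1, +8, +2
Step 2: Count signs: positive = 10, negative = 2.
Step 3: Under H0: P(positive) = 0.5, so the number of positives S ~ Bin(12, 0.5).
Step 4: Two-sided exact p-value = sum of Bin(12,0.5) probabilities at or below the observed probability = 0.038574.
Step 5: alpha = 0.05. reject H0.

n_eff = 12, pos = 10, neg = 2, p = 0.038574, reject H0.


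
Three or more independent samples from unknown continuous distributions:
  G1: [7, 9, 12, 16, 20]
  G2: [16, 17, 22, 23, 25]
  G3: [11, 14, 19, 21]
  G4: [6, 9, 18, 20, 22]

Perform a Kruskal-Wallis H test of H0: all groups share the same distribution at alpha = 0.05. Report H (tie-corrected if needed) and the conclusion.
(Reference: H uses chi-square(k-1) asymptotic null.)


Step 1: Combine all N = 19 observations and assign midranks.
sorted (value, group, rank): (6,G4,1), (7,G1,2), (9,G1,3.5), (9,G4,3.5), (11,G3,5), (12,G1,6), (14,G3,7), (16,G1,8.5), (16,G2,8.5), (17,G2,10), (18,G4,11), (19,G3,12), (20,G1,13.5), (20,G4,13.5), (21,G3,15), (22,G2,16.5), (22,G4,16.5), (23,G2,18), (25,G2,19)
Step 2: Sum ranks within each group.
R_1 = 33.5 (n_1 = 5)
R_2 = 72 (n_2 = 5)
R_3 = 39 (n_3 = 4)
R_4 = 45.5 (n_4 = 5)
Step 3: H = 12/(N(N+1)) * sum(R_i^2/n_i) - 3(N+1)
     = 12/(19*20) * (33.5^2/5 + 72^2/5 + 39^2/4 + 45.5^2/5) - 3*20
     = 0.031579 * 2055.55 - 60
     = 4.912105.
Step 4: Ties present; correction factor C = 1 - 24/(19^3 - 19) = 0.996491. Corrected H = 4.912105 / 0.996491 = 4.929401.
Step 5: Under H0, H ~ chi^2(3); p-value = 0.177040.
Step 6: alpha = 0.05. fail to reject H0.

H = 4.9294, df = 3, p = 0.177040, fail to reject H0.


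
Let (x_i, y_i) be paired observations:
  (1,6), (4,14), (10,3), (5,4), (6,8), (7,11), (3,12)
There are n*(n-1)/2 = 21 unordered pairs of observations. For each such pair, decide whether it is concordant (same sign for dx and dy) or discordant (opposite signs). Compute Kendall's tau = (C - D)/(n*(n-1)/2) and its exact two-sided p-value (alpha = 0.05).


Step 1: Enumerate the 21 unordered pairs (i,j) with i<j and classify each by sign(x_j-x_i) * sign(y_j-y_i).
  (1,2):dx=+3,dy=+8->C; (1,3):dx=+9,dy=-3->D; (1,4):dx=+4,dy=-2->D; (1,5):dx=+5,dy=+2->C
  (1,6):dx=+6,dy=+5->C; (1,7):dx=+2,dy=+6->C; (2,3):dx=+6,dy=-11->D; (2,4):dx=+1,dy=-10->D
  (2,5):dx=+2,dy=-6->D; (2,6):dx=+3,dy=-3->D; (2,7):dx=-1,dy=-2->C; (3,4):dx=-5,dy=+1->D
  (3,5):dx=-4,dy=+5->D; (3,6):dx=-3,dy=+8->D; (3,7):dx=-7,dy=+9->D; (4,5):dx=+1,dy=+4->C
  (4,6):dx=+2,dy=+7->C; (4,7):dx=-2,dy=+8->D; (5,6):dx=+1,dy=+3->C; (5,7):dx=-3,dy=+4->D
  (6,7):dx=-4,dy=+1->D
Step 2: C = 8, D = 13, total pairs = 21.
Step 3: tau = (C - D)/(n(n-1)/2) = (8 - 13)/21 = -0.238095.
Step 4: Exact two-sided p-value (enumerate n! = 5040 permutations of y under H0): p = 0.561905.
Step 5: alpha = 0.05. fail to reject H0.

tau_b = -0.2381 (C=8, D=13), p = 0.561905, fail to reject H0.


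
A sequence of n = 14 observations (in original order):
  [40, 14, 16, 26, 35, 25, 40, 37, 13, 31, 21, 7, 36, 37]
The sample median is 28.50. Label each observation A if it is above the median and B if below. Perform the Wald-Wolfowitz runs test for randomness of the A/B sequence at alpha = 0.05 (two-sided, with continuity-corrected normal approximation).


Step 1: Compute median = 28.50; label A = above, B = below.
Labels in order: ABBBABAABABBAA  (n_A = 7, n_B = 7)
Step 2: Count runs R = 9.
Step 3: Under H0 (random ordering), E[R] = 2*n_A*n_B/(n_A+n_B) + 1 = 2*7*7/14 + 1 = 8.0000.
        Var[R] = 2*n_A*n_B*(2*n_A*n_B - n_A - n_B) / ((n_A+n_B)^2 * (n_A+n_B-1)) = 8232/2548 = 3.2308.
        SD[R] = 1.7974.
Step 4: Continuity-corrected z = (R - 0.5 - E[R]) / SD[R] = (9 - 0.5 - 8.0000) / 1.7974 = 0.2782.
Step 5: Two-sided p-value via normal approximation = 2*(1 - Phi(|z|)) = 0.780879.
Step 6: alpha = 0.05. fail to reject H0.

R = 9, z = 0.2782, p = 0.780879, fail to reject H0.


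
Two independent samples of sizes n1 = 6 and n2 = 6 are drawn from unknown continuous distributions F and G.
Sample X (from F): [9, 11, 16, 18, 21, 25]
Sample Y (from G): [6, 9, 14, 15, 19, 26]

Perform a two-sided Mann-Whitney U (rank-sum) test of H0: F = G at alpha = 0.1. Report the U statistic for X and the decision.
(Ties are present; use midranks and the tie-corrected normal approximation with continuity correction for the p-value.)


Step 1: Combine and sort all 12 observations; assign midranks.
sorted (value, group): (6,Y), (9,X), (9,Y), (11,X), (14,Y), (15,Y), (16,X), (18,X), (19,Y), (21,X), (25,X), (26,Y)
ranks: 6->1, 9->2.5, 9->2.5, 11->4, 14->5, 15->6, 16->7, 18->8, 19->9, 21->10, 25->11, 26->12
Step 2: Rank sum for X: R1 = 2.5 + 4 + 7 + 8 + 10 + 11 = 42.5.
Step 3: U_X = R1 - n1(n1+1)/2 = 42.5 - 6*7/2 = 42.5 - 21 = 21.5.
       U_Y = n1*n2 - U_X = 36 - 21.5 = 14.5.
Step 4: Ties are present, so use the tie-corrected normal approximation (with continuity correction) for the p-value.
Step 5: p-value = 0.630356; compare to alpha = 0.1. fail to reject H0.

U_X = 21.5, p = 0.630356, fail to reject H0 at alpha = 0.1.


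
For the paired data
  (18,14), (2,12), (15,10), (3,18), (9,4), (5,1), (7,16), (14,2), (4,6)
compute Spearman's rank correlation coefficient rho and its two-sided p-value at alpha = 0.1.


Step 1: Rank x and y separately (midranks; no ties here).
rank(x): 18->9, 2->1, 15->8, 3->2, 9->6, 5->4, 7->5, 14->7, 4->3
rank(y): 14->7, 12->6, 10->5, 18->9, 4->3, 1->1, 16->8, 2->2, 6->4
Step 2: d_i = R_x(i) - R_y(i); compute d_i^2.
  (9-7)^2=4, (1-6)^2=25, (8-5)^2=9, (2-9)^2=49, (6-3)^2=9, (4-1)^2=9, (5-8)^2=9, (7-2)^2=25, (3-4)^2=1
sum(d^2) = 140.
Step 3: rho = 1 - 6*140 / (9*(9^2 - 1)) = 1 - 840/720 = -0.166667.
Step 4: Under H0, t = rho * sqrt((n-2)/(1-rho^2)) = -0.4472 ~ t(7).
Step 5: Two-sided p-value from the t-distribution with 7 df = 0.668231.
Step 6: alpha = 0.1. fail to reject H0.

rho = -0.1667, p = 0.668231, fail to reject H0 at alpha = 0.1.


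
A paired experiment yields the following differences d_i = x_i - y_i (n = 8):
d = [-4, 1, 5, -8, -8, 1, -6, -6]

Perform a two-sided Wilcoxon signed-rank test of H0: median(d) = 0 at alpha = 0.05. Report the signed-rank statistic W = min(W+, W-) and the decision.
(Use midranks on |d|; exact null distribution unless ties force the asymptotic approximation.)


Step 1: Drop any zero differences (none here) and take |d_i|.
|d| = [4, 1, 5, 8, 8, 1, 6, 6]
Step 2: Midrank |d_i| (ties get averaged ranks).
ranks: |4|->3, |1|->1.5, |5|->4, |8|->7.5, |8|->7.5, |1|->1.5, |6|->5.5, |6|->5.5
Step 3: Attach original signs; sum ranks with positive sign and with negative sign.
W+ = 1.5 + 4 + 1.5 = 7
W- = 3 + 7.5 + 7.5 + 5.5 + 5.5 = 29
(Check: W+ + W- = 36 should equal n(n+1)/2 = 36.)
Step 4: Test statistic W = min(W+, W-) = 7.
Step 5: Ties in |d|, so use the tie-corrected normal approximation.
        E[W] = n(n+1)/4 = 8*9/4 = 18.
        Tie groups: |d|=1 (t=2), |d|=6 (t=2), |d|=8 (t=2); sum(t^3 - t) = 18.
        Var[W] = n(n+1)(2n+1)/24 - sum(t^3-t)/48 = 1224/24 - 18/48 = 50.625.
        z = (W - E[W]) / sqrt(Var[W]) = (7 - 18) / 7.1151 = -1.5460.
        Two-sided p = 2*Phi(z) = 0.122104.
Step 6: alpha = 0.05. fail to reject H0.

W+ = 7, W- = 29, W = min = 7, p = 0.122104, fail to reject H0.


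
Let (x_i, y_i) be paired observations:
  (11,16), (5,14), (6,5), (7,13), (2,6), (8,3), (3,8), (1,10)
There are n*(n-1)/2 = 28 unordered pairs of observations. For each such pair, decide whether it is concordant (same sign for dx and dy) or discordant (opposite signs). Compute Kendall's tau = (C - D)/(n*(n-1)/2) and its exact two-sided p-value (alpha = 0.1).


Step 1: Enumerate the 28 unordered pairs (i,j) with i<j and classify each by sign(x_j-x_i) * sign(y_j-y_i).
  (1,2):dx=-6,dy=-2->C; (1,3):dx=-5,dy=-11->C; (1,4):dx=-4,dy=-3->C; (1,5):dx=-9,dy=-10->C
  (1,6):dx=-3,dy=-13->C; (1,7):dx=-8,dy=-8->C; (1,8):dx=-10,dy=-6->C; (2,3):dx=+1,dy=-9->D
  (2,4):dx=+2,dy=-1->D; (2,5):dx=-3,dy=-8->C; (2,6):dx=+3,dy=-11->D; (2,7):dx=-2,dy=-6->C
  (2,8):dx=-4,dy=-4->C; (3,4):dx=+1,dy=+8->C; (3,5):dx=-4,dy=+1->D; (3,6):dx=+2,dy=-2->D
  (3,7):dx=-3,dy=+3->D; (3,8):dx=-5,dy=+5->D; (4,5):dx=-5,dy=-7->C; (4,6):dx=+1,dy=-10->D
  (4,7):dx=-4,dy=-5->C; (4,8):dx=-6,dy=-3->C; (5,6):dx=+6,dy=-3->D; (5,7):dx=+1,dy=+2->C
  (5,8):dx=-1,dy=+4->D; (6,7):dx=-5,dy=+5->D; (6,8):dx=-7,dy=+7->D; (7,8):dx=-2,dy=+2->D
Step 2: C = 15, D = 13, total pairs = 28.
Step 3: tau = (C - D)/(n(n-1)/2) = (15 - 13)/28 = 0.071429.
Step 4: Exact two-sided p-value (enumerate n! = 40320 permutations of y under H0): p = 0.904861.
Step 5: alpha = 0.1. fail to reject H0.

tau_b = 0.0714 (C=15, D=13), p = 0.904861, fail to reject H0.


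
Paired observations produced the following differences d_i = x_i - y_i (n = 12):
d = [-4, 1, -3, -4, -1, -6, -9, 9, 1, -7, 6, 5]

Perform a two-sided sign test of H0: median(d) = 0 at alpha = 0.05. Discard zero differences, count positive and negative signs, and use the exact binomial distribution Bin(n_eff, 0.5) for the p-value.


Step 1: Discard zero differences. Original n = 12; n_eff = number of nonzero differences = 12.
Nonzero differences (with sign): -4, +1, -3, -4, -1, -6, -9, +9, +1, -7, +6, +5
Step 2: Count signs: positive = 5, negative = 7.
Step 3: Under H0: P(positive) = 0.5, so the number of positives S ~ Bin(12, 0.5).
Step 4: Two-sided exact p-value = sum of Bin(12,0.5) probabilities at or below the observed probability = 0.774414.
Step 5: alpha = 0.05. fail to reject H0.

n_eff = 12, pos = 5, neg = 7, p = 0.774414, fail to reject H0.


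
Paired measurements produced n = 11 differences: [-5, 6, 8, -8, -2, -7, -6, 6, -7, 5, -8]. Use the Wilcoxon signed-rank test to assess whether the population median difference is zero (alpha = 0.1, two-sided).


Step 1: Drop any zero differences (none here) and take |d_i|.
|d| = [5, 6, 8, 8, 2, 7, 6, 6, 7, 5, 8]
Step 2: Midrank |d_i| (ties get averaged ranks).
ranks: |5|->2.5, |6|->5, |8|->10, |8|->10, |2|->1, |7|->7.5, |6|->5, |6|->5, |7|->7.5, |5|->2.5, |8|->10
Step 3: Attach original signs; sum ranks with positive sign and with negative sign.
W+ = 5 + 10 + 5 + 2.5 = 22.5
W- = 2.5 + 10 + 1 + 7.5 + 5 + 7.5 + 10 = 43.5
(Check: W+ + W- = 66 should equal n(n+1)/2 = 66.)
Step 4: Test statistic W = min(W+, W-) = 22.5.
Step 5: Ties in |d|, so use the tie-corrected normal approximation.
        E[W] = n(n+1)/4 = 11*12/4 = 33.
        Tie groups: |d|=5 (t=2), |d|=6 (t=3), |d|=7 (t=2), |d|=8 (t=3); sum(t^3 - t) = 60.
        Var[W] = n(n+1)(2n+1)/24 - sum(t^3-t)/48 = 3036/24 - 60/48 = 125.25.
        z = (W - E[W]) / sqrt(Var[W]) = (22.5 - 33) / 11.1915 = -0.9382.
        Two-sided p = 2*Phi(z) = 0.348136.
Step 6: alpha = 0.1. fail to reject H0.

W+ = 22.5, W- = 43.5, W = min = 22.5, p = 0.348136, fail to reject H0.


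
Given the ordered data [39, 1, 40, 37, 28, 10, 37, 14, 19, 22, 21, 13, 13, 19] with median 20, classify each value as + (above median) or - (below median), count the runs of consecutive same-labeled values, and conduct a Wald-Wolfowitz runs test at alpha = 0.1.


Step 1: Compute median = 20; label A = above, B = below.
Labels in order: ABAAABABBAABBB  (n_A = 7, n_B = 7)
Step 2: Count runs R = 8.
Step 3: Under H0 (random ordering), E[R] = 2*n_A*n_B/(n_A+n_B) + 1 = 2*7*7/14 + 1 = 8.0000.
        Var[R] = 2*n_A*n_B*(2*n_A*n_B - n_A - n_B) / ((n_A+n_B)^2 * (n_A+n_B-1)) = 8232/2548 = 3.2308.
        SD[R] = 1.7974.
Step 4: R = E[R], so z = 0 with no continuity correction.
Step 5: Two-sided p-value via normal approximation = 2*(1 - Phi(|z|)) = 1.000000.
Step 6: alpha = 0.1. fail to reject H0.

R = 8, z = 0.0000, p = 1.000000, fail to reject H0.


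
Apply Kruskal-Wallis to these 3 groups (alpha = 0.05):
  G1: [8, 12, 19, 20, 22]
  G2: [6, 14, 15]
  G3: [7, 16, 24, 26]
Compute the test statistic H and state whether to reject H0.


Step 1: Combine all N = 12 observations and assign midranks.
sorted (value, group, rank): (6,G2,1), (7,G3,2), (8,G1,3), (12,G1,4), (14,G2,5), (15,G2,6), (16,G3,7), (19,G1,8), (20,G1,9), (22,G1,10), (24,G3,11), (26,G3,12)
Step 2: Sum ranks within each group.
R_1 = 34 (n_1 = 5)
R_2 = 12 (n_2 = 3)
R_3 = 32 (n_3 = 4)
Step 3: H = 12/(N(N+1)) * sum(R_i^2/n_i) - 3(N+1)
     = 12/(12*13) * (34^2/5 + 12^2/3 + 32^2/4) - 3*13
     = 0.076923 * 535.2 - 39
     = 2.169231.
Step 4: No ties, so H is used without correction.
Step 5: Under H0, H ~ chi^2(2); p-value = 0.338032.
Step 6: alpha = 0.05. fail to reject H0.

H = 2.1692, df = 2, p = 0.338032, fail to reject H0.


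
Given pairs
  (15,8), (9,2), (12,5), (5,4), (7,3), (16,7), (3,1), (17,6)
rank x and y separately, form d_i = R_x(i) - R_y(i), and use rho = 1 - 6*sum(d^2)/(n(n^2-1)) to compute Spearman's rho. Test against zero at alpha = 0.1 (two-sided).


Step 1: Rank x and y separately (midranks; no ties here).
rank(x): 15->6, 9->4, 12->5, 5->2, 7->3, 16->7, 3->1, 17->8
rank(y): 8->8, 2->2, 5->5, 4->4, 3->3, 7->7, 1->1, 6->6
Step 2: d_i = R_x(i) - R_y(i); compute d_i^2.
  (6-8)^2=4, (4-2)^2=4, (5-5)^2=0, (2-4)^2=4, (3-3)^2=0, (7-7)^2=0, (1-1)^2=0, (8-6)^2=4
sum(d^2) = 16.
Step 3: rho = 1 - 6*16 / (8*(8^2 - 1)) = 1 - 96/504 = 0.809524.
Step 4: Under H0, t = rho * sqrt((n-2)/(1-rho^2)) = 3.3776 ~ t(6).
Step 5: Two-sided p-value from the t-distribution with 6 df = 0.014903.
Step 6: alpha = 0.1. reject H0.

rho = 0.8095, p = 0.014903, reject H0 at alpha = 0.1.


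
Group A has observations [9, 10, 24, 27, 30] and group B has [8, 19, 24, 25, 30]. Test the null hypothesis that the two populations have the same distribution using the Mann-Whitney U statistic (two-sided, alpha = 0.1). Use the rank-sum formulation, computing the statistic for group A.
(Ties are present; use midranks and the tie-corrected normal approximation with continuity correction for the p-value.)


Step 1: Combine and sort all 10 observations; assign midranks.
sorted (value, group): (8,Y), (9,X), (10,X), (19,Y), (24,X), (24,Y), (25,Y), (27,X), (30,X), (30,Y)
ranks: 8->1, 9->2, 10->3, 19->4, 24->5.5, 24->5.5, 25->7, 27->8, 30->9.5, 30->9.5
Step 2: Rank sum for X: R1 = 2 + 3 + 5.5 + 8 + 9.5 = 28.
Step 3: U_X = R1 - n1(n1+1)/2 = 28 - 5*6/2 = 28 - 15 = 13.
       U_Y = n1*n2 - U_X = 25 - 13 = 12.
Step 4: Ties are present, so use the tie-corrected normal approximation (with continuity correction) for the p-value.
Step 5: p-value = 1.000000; compare to alpha = 0.1. fail to reject H0.

U_X = 13, p = 1.000000, fail to reject H0 at alpha = 0.1.


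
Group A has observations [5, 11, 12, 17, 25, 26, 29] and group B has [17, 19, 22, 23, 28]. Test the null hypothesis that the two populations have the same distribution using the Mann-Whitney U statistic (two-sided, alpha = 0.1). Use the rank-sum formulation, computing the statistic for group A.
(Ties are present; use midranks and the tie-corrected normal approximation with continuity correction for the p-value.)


Step 1: Combine and sort all 12 observations; assign midranks.
sorted (value, group): (5,X), (11,X), (12,X), (17,X), (17,Y), (19,Y), (22,Y), (23,Y), (25,X), (26,X), (28,Y), (29,X)
ranks: 5->1, 11->2, 12->3, 17->4.5, 17->4.5, 19->6, 22->7, 23->8, 25->9, 26->10, 28->11, 29->12
Step 2: Rank sum for X: R1 = 1 + 2 + 3 + 4.5 + 9 + 10 + 12 = 41.5.
Step 3: U_X = R1 - n1(n1+1)/2 = 41.5 - 7*8/2 = 41.5 - 28 = 13.5.
       U_Y = n1*n2 - U_X = 35 - 13.5 = 21.5.
Step 4: Ties are present, so use the tie-corrected normal approximation (with continuity correction) for the p-value.
Step 5: p-value = 0.569088; compare to alpha = 0.1. fail to reject H0.

U_X = 13.5, p = 0.569088, fail to reject H0 at alpha = 0.1.


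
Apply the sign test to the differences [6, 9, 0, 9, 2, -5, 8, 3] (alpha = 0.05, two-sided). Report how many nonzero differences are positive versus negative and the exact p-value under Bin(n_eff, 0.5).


Step 1: Discard zero differences. Original n = 8; n_eff = number of nonzero differences = 7.
Nonzero differences (with sign): +6, +9, +9, +2, -5, +8, +3
Step 2: Count signs: positive = 6, negative = 1.
Step 3: Under H0: P(positive) = 0.5, so the number of positives S ~ Bin(7, 0.5).
Step 4: Two-sided exact p-value = sum of Bin(7,0.5) probabilities at or below the observed probability = 0.125000.
Step 5: alpha = 0.05. fail to reject H0.

n_eff = 7, pos = 6, neg = 1, p = 0.125000, fail to reject H0.


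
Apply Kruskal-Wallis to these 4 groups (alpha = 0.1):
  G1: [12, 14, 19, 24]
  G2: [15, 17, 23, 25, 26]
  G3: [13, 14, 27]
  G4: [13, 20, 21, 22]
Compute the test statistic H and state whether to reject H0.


Step 1: Combine all N = 16 observations and assign midranks.
sorted (value, group, rank): (12,G1,1), (13,G3,2.5), (13,G4,2.5), (14,G1,4.5), (14,G3,4.5), (15,G2,6), (17,G2,7), (19,G1,8), (20,G4,9), (21,G4,10), (22,G4,11), (23,G2,12), (24,G1,13), (25,G2,14), (26,G2,15), (27,G3,16)
Step 2: Sum ranks within each group.
R_1 = 26.5 (n_1 = 4)
R_2 = 54 (n_2 = 5)
R_3 = 23 (n_3 = 3)
R_4 = 32.5 (n_4 = 4)
Step 3: H = 12/(N(N+1)) * sum(R_i^2/n_i) - 3(N+1)
     = 12/(16*17) * (26.5^2/4 + 54^2/5 + 23^2/3 + 32.5^2/4) - 3*17
     = 0.044118 * 1199.16 - 51
     = 1.904044.
Step 4: Ties present; correction factor C = 1 - 12/(16^3 - 16) = 0.997059. Corrected H = 1.904044 / 0.997059 = 1.909661.
Step 5: Under H0, H ~ chi^2(3); p-value = 0.591367.
Step 6: alpha = 0.1. fail to reject H0.

H = 1.9097, df = 3, p = 0.591367, fail to reject H0.


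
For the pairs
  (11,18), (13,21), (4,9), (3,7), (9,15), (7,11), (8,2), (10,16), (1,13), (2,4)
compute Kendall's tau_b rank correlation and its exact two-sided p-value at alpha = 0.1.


Step 1: Enumerate the 45 unordered pairs (i,j) with i<j and classify each by sign(x_j-x_i) * sign(y_j-y_i).
  (1,2):dx=+2,dy=+3->C; (1,3):dx=-7,dy=-9->C; (1,4):dx=-8,dy=-11->C; (1,5):dx=-2,dy=-3->C
  (1,6):dx=-4,dy=-7->C; (1,7):dx=-3,dy=-16->C; (1,8):dx=-1,dy=-2->C; (1,9):dx=-10,dy=-5->C
  (1,10):dx=-9,dy=-14->C; (2,3):dx=-9,dy=-12->C; (2,4):dx=-10,dy=-14->C; (2,5):dx=-4,dy=-6->C
  (2,6):dx=-6,dy=-10->C; (2,7):dx=-5,dy=-19->C; (2,8):dx=-3,dy=-5->C; (2,9):dx=-12,dy=-8->C
  (2,10):dx=-11,dy=-17->C; (3,4):dx=-1,dy=-2->C; (3,5):dx=+5,dy=+6->C; (3,6):dx=+3,dy=+2->C
  (3,7):dx=+4,dy=-7->D; (3,8):dx=+6,dy=+7->C; (3,9):dx=-3,dy=+4->D; (3,10):dx=-2,dy=-5->C
  (4,5):dx=+6,dy=+8->C; (4,6):dx=+4,dy=+4->C; (4,7):dx=+5,dy=-5->D; (4,8):dx=+7,dy=+9->C
  (4,9):dx=-2,dy=+6->D; (4,10):dx=-1,dy=-3->C; (5,6):dx=-2,dy=-4->C; (5,7):dx=-1,dy=-13->C
  (5,8):dx=+1,dy=+1->C; (5,9):dx=-8,dy=-2->C; (5,10):dx=-7,dy=-11->C; (6,7):dx=+1,dy=-9->D
  (6,8):dx=+3,dy=+5->C; (6,9):dx=-6,dy=+2->D; (6,10):dx=-5,dy=-7->C; (7,8):dx=+2,dy=+14->C
  (7,9):dx=-7,dy=+11->D; (7,10):dx=-6,dy=+2->D; (8,9):dx=-9,dy=-3->C; (8,10):dx=-8,dy=-12->C
  (9,10):dx=+1,dy=-9->D
Step 2: C = 36, D = 9, total pairs = 45.
Step 3: tau = (C - D)/(n(n-1)/2) = (36 - 9)/45 = 0.600000.
Step 4: Exact two-sided p-value (enumerate n! = 3628800 permutations of y under H0): p = 0.016666.
Step 5: alpha = 0.1. reject H0.

tau_b = 0.6000 (C=36, D=9), p = 0.016666, reject H0.


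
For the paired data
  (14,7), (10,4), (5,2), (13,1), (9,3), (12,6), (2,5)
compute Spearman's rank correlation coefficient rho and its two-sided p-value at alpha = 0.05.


Step 1: Rank x and y separately (midranks; no ties here).
rank(x): 14->7, 10->4, 5->2, 13->6, 9->3, 12->5, 2->1
rank(y): 7->7, 4->4, 2->2, 1->1, 3->3, 6->6, 5->5
Step 2: d_i = R_x(i) - R_y(i); compute d_i^2.
  (7-7)^2=0, (4-4)^2=0, (2-2)^2=0, (6-1)^2=25, (3-3)^2=0, (5-6)^2=1, (1-5)^2=16
sum(d^2) = 42.
Step 3: rho = 1 - 6*42 / (7*(7^2 - 1)) = 1 - 252/336 = 0.250000.
Step 4: Under H0, t = rho * sqrt((n-2)/(1-rho^2)) = 0.5774 ~ t(5).
Step 5: Two-sided p-value from the t-distribution with 5 df = 0.588724.
Step 6: alpha = 0.05. fail to reject H0.

rho = 0.2500, p = 0.588724, fail to reject H0 at alpha = 0.05.


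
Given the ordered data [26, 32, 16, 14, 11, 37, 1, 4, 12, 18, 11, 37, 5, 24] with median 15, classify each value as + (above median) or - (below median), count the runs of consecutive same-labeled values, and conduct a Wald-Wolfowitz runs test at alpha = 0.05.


Step 1: Compute median = 15; label A = above, B = below.
Labels in order: AAABBABBBABABA  (n_A = 7, n_B = 7)
Step 2: Count runs R = 9.
Step 3: Under H0 (random ordering), E[R] = 2*n_A*n_B/(n_A+n_B) + 1 = 2*7*7/14 + 1 = 8.0000.
        Var[R] = 2*n_A*n_B*(2*n_A*n_B - n_A - n_B) / ((n_A+n_B)^2 * (n_A+n_B-1)) = 8232/2548 = 3.2308.
        SD[R] = 1.7974.
Step 4: Continuity-corrected z = (R - 0.5 - E[R]) / SD[R] = (9 - 0.5 - 8.0000) / 1.7974 = 0.2782.
Step 5: Two-sided p-value via normal approximation = 2*(1 - Phi(|z|)) = 0.780879.
Step 6: alpha = 0.05. fail to reject H0.

R = 9, z = 0.2782, p = 0.780879, fail to reject H0.


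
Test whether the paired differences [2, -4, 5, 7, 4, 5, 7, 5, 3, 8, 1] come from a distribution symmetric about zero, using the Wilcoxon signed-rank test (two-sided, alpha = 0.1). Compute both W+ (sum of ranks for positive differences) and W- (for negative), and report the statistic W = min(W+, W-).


Step 1: Drop any zero differences (none here) and take |d_i|.
|d| = [2, 4, 5, 7, 4, 5, 7, 5, 3, 8, 1]
Step 2: Midrank |d_i| (ties get averaged ranks).
ranks: |2|->2, |4|->4.5, |5|->7, |7|->9.5, |4|->4.5, |5|->7, |7|->9.5, |5|->7, |3|->3, |8|->11, |1|->1
Step 3: Attach original signs; sum ranks with positive sign and with negative sign.
W+ = 2 + 7 + 9.5 + 4.5 + 7 + 9.5 + 7 + 3 + 11 + 1 = 61.5
W- = 4.5 = 4.5
(Check: W+ + W- = 66 should equal n(n+1)/2 = 66.)
Step 4: Test statistic W = min(W+, W-) = 4.5.
Step 5: Ties in |d|, so use the tie-corrected normal approximation.
        E[W] = n(n+1)/4 = 11*12/4 = 33.
        Tie groups: |d|=4 (t=2), |d|=5 (t=3), |d|=7 (t=2); sum(t^3 - t) = 36.
        Var[W] = n(n+1)(2n+1)/24 - sum(t^3-t)/48 = 3036/24 - 36/48 = 125.75.
        z = (W - E[W]) / sqrt(Var[W]) = (4.5 - 33) / 11.2138 = -2.5415.
        Two-sided p = 2*Phi(z) = 0.011038.
Step 6: alpha = 0.1. reject H0.

W+ = 61.5, W- = 4.5, W = min = 4.5, p = 0.011038, reject H0.


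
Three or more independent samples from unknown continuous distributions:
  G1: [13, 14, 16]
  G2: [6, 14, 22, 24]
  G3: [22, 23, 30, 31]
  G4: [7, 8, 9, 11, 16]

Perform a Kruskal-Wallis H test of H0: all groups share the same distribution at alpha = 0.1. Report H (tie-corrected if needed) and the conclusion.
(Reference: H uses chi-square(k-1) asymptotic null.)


Step 1: Combine all N = 16 observations and assign midranks.
sorted (value, group, rank): (6,G2,1), (7,G4,2), (8,G4,3), (9,G4,4), (11,G4,5), (13,G1,6), (14,G1,7.5), (14,G2,7.5), (16,G1,9.5), (16,G4,9.5), (22,G2,11.5), (22,G3,11.5), (23,G3,13), (24,G2,14), (30,G3,15), (31,G3,16)
Step 2: Sum ranks within each group.
R_1 = 23 (n_1 = 3)
R_2 = 34 (n_2 = 4)
R_3 = 55.5 (n_3 = 4)
R_4 = 23.5 (n_4 = 5)
Step 3: H = 12/(N(N+1)) * sum(R_i^2/n_i) - 3(N+1)
     = 12/(16*17) * (23^2/3 + 34^2/4 + 55.5^2/4 + 23.5^2/5) - 3*17
     = 0.044118 * 1345.85 - 51
     = 8.375551.
Step 4: Ties present; correction factor C = 1 - 18/(16^3 - 16) = 0.995588. Corrected H = 8.375551 / 0.995588 = 8.412666.
Step 5: Under H0, H ~ chi^2(3); p-value = 0.038210.
Step 6: alpha = 0.1. reject H0.

H = 8.4127, df = 3, p = 0.038210, reject H0.


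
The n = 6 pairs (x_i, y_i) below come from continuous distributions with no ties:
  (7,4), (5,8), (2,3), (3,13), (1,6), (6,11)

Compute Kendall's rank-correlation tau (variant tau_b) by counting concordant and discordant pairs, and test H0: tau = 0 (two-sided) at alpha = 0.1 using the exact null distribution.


Step 1: Enumerate the 15 unordered pairs (i,j) with i<j and classify each by sign(x_j-x_i) * sign(y_j-y_i).
  (1,2):dx=-2,dy=+4->D; (1,3):dx=-5,dy=-1->C; (1,4):dx=-4,dy=+9->D; (1,5):dx=-6,dy=+2->D
  (1,6):dx=-1,dy=+7->D; (2,3):dx=-3,dy=-5->C; (2,4):dx=-2,dy=+5->D; (2,5):dx=-4,dy=-2->C
  (2,6):dx=+1,dy=+3->C; (3,4):dx=+1,dy=+10->C; (3,5):dx=-1,dy=+3->D; (3,6):dx=+4,dy=+8->C
  (4,5):dx=-2,dy=-7->C; (4,6):dx=+3,dy=-2->D; (5,6):dx=+5,dy=+5->C
Step 2: C = 8, D = 7, total pairs = 15.
Step 3: tau = (C - D)/(n(n-1)/2) = (8 - 7)/15 = 0.066667.
Step 4: Exact two-sided p-value (enumerate n! = 720 permutations of y under H0): p = 1.000000.
Step 5: alpha = 0.1. fail to reject H0.

tau_b = 0.0667 (C=8, D=7), p = 1.000000, fail to reject H0.


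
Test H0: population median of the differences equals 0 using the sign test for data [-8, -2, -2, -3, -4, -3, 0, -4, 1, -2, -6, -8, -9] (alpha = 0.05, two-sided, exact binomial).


Step 1: Discard zero differences. Original n = 13; n_eff = number of nonzero differences = 12.
Nonzero differences (with sign): -8, -2, -2, -3, -4, -3, -4, +1, -2, -6, -8, -9
Step 2: Count signs: positive = 1, negative = 11.
Step 3: Under H0: P(positive) = 0.5, so the number of positives S ~ Bin(12, 0.5).
Step 4: Two-sided exact p-value = sum of Bin(12,0.5) probabilities at or below the observed probability = 0.006348.
Step 5: alpha = 0.05. reject H0.

n_eff = 12, pos = 1, neg = 11, p = 0.006348, reject H0.


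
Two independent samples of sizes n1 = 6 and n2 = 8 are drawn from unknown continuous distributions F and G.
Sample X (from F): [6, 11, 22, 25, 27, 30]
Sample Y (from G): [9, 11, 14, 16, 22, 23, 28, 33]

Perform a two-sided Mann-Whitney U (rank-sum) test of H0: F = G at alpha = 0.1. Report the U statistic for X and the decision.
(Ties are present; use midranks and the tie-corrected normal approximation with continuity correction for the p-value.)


Step 1: Combine and sort all 14 observations; assign midranks.
sorted (value, group): (6,X), (9,Y), (11,X), (11,Y), (14,Y), (16,Y), (22,X), (22,Y), (23,Y), (25,X), (27,X), (28,Y), (30,X), (33,Y)
ranks: 6->1, 9->2, 11->3.5, 11->3.5, 14->5, 16->6, 22->7.5, 22->7.5, 23->9, 25->10, 27->11, 28->12, 30->13, 33->14
Step 2: Rank sum for X: R1 = 1 + 3.5 + 7.5 + 10 + 11 + 13 = 46.
Step 3: U_X = R1 - n1(n1+1)/2 = 46 - 6*7/2 = 46 - 21 = 25.
       U_Y = n1*n2 - U_X = 48 - 25 = 23.
Step 4: Ties are present, so use the tie-corrected normal approximation (with continuity correction) for the p-value.
Step 5: p-value = 0.948419; compare to alpha = 0.1. fail to reject H0.

U_X = 25, p = 0.948419, fail to reject H0 at alpha = 0.1.


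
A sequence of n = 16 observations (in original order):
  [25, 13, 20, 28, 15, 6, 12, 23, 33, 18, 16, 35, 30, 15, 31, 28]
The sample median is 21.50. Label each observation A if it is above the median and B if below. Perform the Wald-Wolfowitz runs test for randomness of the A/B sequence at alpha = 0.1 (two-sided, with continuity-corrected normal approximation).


Step 1: Compute median = 21.50; label A = above, B = below.
Labels in order: ABBABBBAABBAABAA  (n_A = 8, n_B = 8)
Step 2: Count runs R = 9.
Step 3: Under H0 (random ordering), E[R] = 2*n_A*n_B/(n_A+n_B) + 1 = 2*8*8/16 + 1 = 9.0000.
        Var[R] = 2*n_A*n_B*(2*n_A*n_B - n_A - n_B) / ((n_A+n_B)^2 * (n_A+n_B-1)) = 14336/3840 = 3.7333.
        SD[R] = 1.9322.
Step 4: R = E[R], so z = 0 with no continuity correction.
Step 5: Two-sided p-value via normal approximation = 2*(1 - Phi(|z|)) = 1.000000.
Step 6: alpha = 0.1. fail to reject H0.

R = 9, z = 0.0000, p = 1.000000, fail to reject H0.


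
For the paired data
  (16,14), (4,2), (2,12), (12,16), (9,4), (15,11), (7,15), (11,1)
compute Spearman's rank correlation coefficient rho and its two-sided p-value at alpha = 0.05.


Step 1: Rank x and y separately (midranks; no ties here).
rank(x): 16->8, 4->2, 2->1, 12->6, 9->4, 15->7, 7->3, 11->5
rank(y): 14->6, 2->2, 12->5, 16->8, 4->3, 11->4, 15->7, 1->1
Step 2: d_i = R_x(i) - R_y(i); compute d_i^2.
  (8-6)^2=4, (2-2)^2=0, (1-5)^2=16, (6-8)^2=4, (4-3)^2=1, (7-4)^2=9, (3-7)^2=16, (5-1)^2=16
sum(d^2) = 66.
Step 3: rho = 1 - 6*66 / (8*(8^2 - 1)) = 1 - 396/504 = 0.214286.
Step 4: Under H0, t = rho * sqrt((n-2)/(1-rho^2)) = 0.5374 ~ t(6).
Step 5: Two-sided p-value from the t-distribution with 6 df = 0.610344.
Step 6: alpha = 0.05. fail to reject H0.

rho = 0.2143, p = 0.610344, fail to reject H0 at alpha = 0.05.


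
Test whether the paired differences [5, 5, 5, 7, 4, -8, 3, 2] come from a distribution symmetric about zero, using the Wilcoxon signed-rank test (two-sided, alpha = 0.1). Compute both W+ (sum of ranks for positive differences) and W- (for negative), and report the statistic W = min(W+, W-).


Step 1: Drop any zero differences (none here) and take |d_i|.
|d| = [5, 5, 5, 7, 4, 8, 3, 2]
Step 2: Midrank |d_i| (ties get averaged ranks).
ranks: |5|->5, |5|->5, |5|->5, |7|->7, |4|->3, |8|->8, |3|->2, |2|->1
Step 3: Attach original signs; sum ranks with positive sign and with negative sign.
W+ = 5 + 5 + 5 + 7 + 3 + 2 + 1 = 28
W- = 8 = 8
(Check: W+ + W- = 36 should equal n(n+1)/2 = 36.)
Step 4: Test statistic W = min(W+, W-) = 8.
Step 5: Ties in |d|, so use the tie-corrected normal approximation.
        E[W] = n(n+1)/4 = 8*9/4 = 18.
        Tie groups: |d|=5 (t=3); sum(t^3 - t) = 24.
        Var[W] = n(n+1)(2n+1)/24 - sum(t^3-t)/48 = 1224/24 - 24/48 = 50.5.
        z = (W - E[W]) / sqrt(Var[W]) = (8 - 18) / 7.1063 = -1.4072.
        Two-sided p = 2*Phi(z) = 0.159370.
Step 6: alpha = 0.1. fail to reject H0.

W+ = 28, W- = 8, W = min = 8, p = 0.159370, fail to reject H0.


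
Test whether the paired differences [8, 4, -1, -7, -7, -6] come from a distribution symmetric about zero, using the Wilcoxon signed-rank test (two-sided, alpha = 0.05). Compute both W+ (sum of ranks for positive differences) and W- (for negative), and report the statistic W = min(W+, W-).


Step 1: Drop any zero differences (none here) and take |d_i|.
|d| = [8, 4, 1, 7, 7, 6]
Step 2: Midrank |d_i| (ties get averaged ranks).
ranks: |8|->6, |4|->2, |1|->1, |7|->4.5, |7|->4.5, |6|->3
Step 3: Attach original signs; sum ranks with positive sign and with negative sign.
W+ = 6 + 2 = 8
W- = 1 + 4.5 + 4.5 + 3 = 13
(Check: W+ + W- = 21 should equal n(n+1)/2 = 21.)
Step 4: Test statistic W = min(W+, W-) = 8.
Step 5: Ties in |d|, so use the tie-corrected normal approximation.
        E[W] = n(n+1)/4 = 6*7/4 = 10.5.
        Tie groups: |d|=7 (t=2); sum(t^3 - t) = 6.
        Var[W] = n(n+1)(2n+1)/24 - sum(t^3-t)/48 = 546/24 - 6/48 = 22.625.
        z = (W - E[W]) / sqrt(Var[W]) = (8 - 10.5) / 4.7566 = -0.5256.
        Two-sided p = 2*Phi(z) = 0.599174.
Step 6: alpha = 0.05. fail to reject H0.

W+ = 8, W- = 13, W = min = 8, p = 0.599174, fail to reject H0.


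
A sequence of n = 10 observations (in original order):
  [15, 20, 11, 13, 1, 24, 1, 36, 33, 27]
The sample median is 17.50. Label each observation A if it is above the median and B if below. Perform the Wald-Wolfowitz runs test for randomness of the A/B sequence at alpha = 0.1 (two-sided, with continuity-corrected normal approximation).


Step 1: Compute median = 17.50; label A = above, B = below.
Labels in order: BABBBABAAA  (n_A = 5, n_B = 5)
Step 2: Count runs R = 6.
Step 3: Under H0 (random ordering), E[R] = 2*n_A*n_B/(n_A+n_B) + 1 = 2*5*5/10 + 1 = 6.0000.
        Var[R] = 2*n_A*n_B*(2*n_A*n_B - n_A - n_B) / ((n_A+n_B)^2 * (n_A+n_B-1)) = 2000/900 = 2.2222.
        SD[R] = 1.4907.
Step 4: R = E[R], so z = 0 with no continuity correction.
Step 5: Two-sided p-value via normal approximation = 2*(1 - Phi(|z|)) = 1.000000.
Step 6: alpha = 0.1. fail to reject H0.

R = 6, z = 0.0000, p = 1.000000, fail to reject H0.


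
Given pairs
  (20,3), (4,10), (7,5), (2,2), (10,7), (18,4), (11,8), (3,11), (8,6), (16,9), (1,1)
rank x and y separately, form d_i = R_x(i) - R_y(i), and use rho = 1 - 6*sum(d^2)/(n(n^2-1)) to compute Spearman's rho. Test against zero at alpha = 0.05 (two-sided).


Step 1: Rank x and y separately (midranks; no ties here).
rank(x): 20->11, 4->4, 7->5, 2->2, 10->7, 18->10, 11->8, 3->3, 8->6, 16->9, 1->1
rank(y): 3->3, 10->10, 5->5, 2->2, 7->7, 4->4, 8->8, 11->11, 6->6, 9->9, 1->1
Step 2: d_i = R_x(i) - R_y(i); compute d_i^2.
  (11-3)^2=64, (4-10)^2=36, (5-5)^2=0, (2-2)^2=0, (7-7)^2=0, (10-4)^2=36, (8-8)^2=0, (3-11)^2=64, (6-6)^2=0, (9-9)^2=0, (1-1)^2=0
sum(d^2) = 200.
Step 3: rho = 1 - 6*200 / (11*(11^2 - 1)) = 1 - 1200/1320 = 0.090909.
Step 4: Under H0, t = rho * sqrt((n-2)/(1-rho^2)) = 0.2739 ~ t(9).
Step 5: Two-sided p-value from the t-distribution with 9 df = 0.790373.
Step 6: alpha = 0.05. fail to reject H0.

rho = 0.0909, p = 0.790373, fail to reject H0 at alpha = 0.05.


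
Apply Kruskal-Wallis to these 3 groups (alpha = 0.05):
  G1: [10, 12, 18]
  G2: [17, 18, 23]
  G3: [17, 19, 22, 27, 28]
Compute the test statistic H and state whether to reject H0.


Step 1: Combine all N = 11 observations and assign midranks.
sorted (value, group, rank): (10,G1,1), (12,G1,2), (17,G2,3.5), (17,G3,3.5), (18,G1,5.5), (18,G2,5.5), (19,G3,7), (22,G3,8), (23,G2,9), (27,G3,10), (28,G3,11)
Step 2: Sum ranks within each group.
R_1 = 8.5 (n_1 = 3)
R_2 = 18 (n_2 = 3)
R_3 = 39.5 (n_3 = 5)
Step 3: H = 12/(N(N+1)) * sum(R_i^2/n_i) - 3(N+1)
     = 12/(11*12) * (8.5^2/3 + 18^2/3 + 39.5^2/5) - 3*12
     = 0.090909 * 444.133 - 36
     = 4.375758.
Step 4: Ties present; correction factor C = 1 - 12/(11^3 - 11) = 0.990909. Corrected H = 4.375758 / 0.990909 = 4.415902.
Step 5: Under H0, H ~ chi^2(2); p-value = 0.109926.
Step 6: alpha = 0.05. fail to reject H0.

H = 4.4159, df = 2, p = 0.109926, fail to reject H0.
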